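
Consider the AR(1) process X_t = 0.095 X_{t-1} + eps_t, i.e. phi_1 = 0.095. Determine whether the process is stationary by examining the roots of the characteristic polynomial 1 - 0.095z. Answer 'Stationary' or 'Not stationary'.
\text{Stationary}

The AR(p) characteristic polynomial is P(z) = 1 - 0.095z.
Stationarity requires all roots to lie outside the unit circle, i.e. |z| > 1 for every root.
This is linear in z: 1 + (-0.095) z = 0  =>  z = -1/(-0.095) = 10.526316,  |z| = 10.526316.
Moduli of all roots: 10.5263.
All moduli strictly greater than 1? Yes.
Verdict: Stationary.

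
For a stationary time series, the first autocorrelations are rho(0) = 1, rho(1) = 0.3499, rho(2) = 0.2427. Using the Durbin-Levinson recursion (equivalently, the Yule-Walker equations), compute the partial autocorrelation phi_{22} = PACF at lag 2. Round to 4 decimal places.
\phi_{22} = 0.1370

The PACF at lag k is phi_{kk}, the last component of the solution
to the Yule-Walker system G_k phi = r_k where
  (G_k)_{ij} = rho(|i - j|), (r_k)_i = rho(i), i,j = 1..k.
Equivalently, Durbin-Levinson gives phi_{kk} iteratively:
  phi_{11} = rho(1)
  phi_{kk} = [rho(k) - sum_{j=1..k-1} phi_{k-1,j} rho(k-j)]
            / [1 - sum_{j=1..k-1} phi_{k-1,j} rho(j)],
  phi_{k,j} = phi_{k-1,j} - phi_{kk} phi_{k-1,k-j},  j = 1..k-1.
Step k = 1:
  phi_11 = rho(1) = 0.3499.
Step k = 2:
  phi_22 = [rho(2) - phi_11 rho(1)] / [1 - phi_11 rho(1)] = [0.2427 - (0.3499)(0.3499)] / [1 - (0.3499)(0.3499)]
         = 0.12026999 / 0.87756999 = 0.137.
Therefore phi_{22} = 0.1370.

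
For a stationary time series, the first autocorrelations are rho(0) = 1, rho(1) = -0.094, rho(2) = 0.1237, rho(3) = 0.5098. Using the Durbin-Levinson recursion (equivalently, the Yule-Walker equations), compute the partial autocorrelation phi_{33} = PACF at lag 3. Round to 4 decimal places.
\phi_{33} = 0.5430

The PACF at lag k is phi_{kk}, the last component of the solution
to the Yule-Walker system G_k phi = r_k where
  (G_k)_{ij} = rho(|i - j|), (r_k)_i = rho(i), i,j = 1..k.
Equivalently, Durbin-Levinson gives phi_{kk} iteratively:
  phi_{11} = rho(1)
  phi_{kk} = [rho(k) - sum_{j=1..k-1} phi_{k-1,j} rho(k-j)]
            / [1 - sum_{j=1..k-1} phi_{k-1,j} rho(j)],
  phi_{k,j} = phi_{k-1,j} - phi_{kk} phi_{k-1,k-j},  j = 1..k-1.
Step k = 1:
  phi_11 = rho(1) = -0.094.
Step k = 2:
  phi_22 = [rho(2) - phi_11 rho(1)] / [1 - phi_11 rho(1)] = [0.1237 - (-0.094)(-0.094)] / [1 - (-0.094)(-0.094)]
         = 0.114864 / 0.991164 = 0.115888.
  Update: phi_21 = phi_11 - phi_22 phi_11 = -0.094 - (0.115888)(-0.094) = -0.083107.
Step k = 3:
  phi_33 = [rho(3) - phi_21 rho(2) - phi_22 rho(1)] / [1 - phi_21 rho(1) - phi_22 rho(2)]
    numerator   = 0.5098 - (-0.083107)(0.1237) - (0.115888)(-0.094) = 0.53097375
    denominator = 1 - (-0.083107)(-0.094) - (0.115888)(0.1237) = 0.97785264
  phi_33 = 0.53097375 / 0.97785264 = 0.543.
Therefore phi_{33} = 0.5430.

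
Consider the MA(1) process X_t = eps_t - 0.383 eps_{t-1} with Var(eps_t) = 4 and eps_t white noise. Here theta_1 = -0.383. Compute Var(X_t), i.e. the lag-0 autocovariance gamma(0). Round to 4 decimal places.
\gamma(0) = 4.5868

For an MA(q) process X_t = eps_t + sum_i theta_i eps_{t-i} with
Var(eps_t) = sigma^2, the variance is
  gamma(0) = sigma^2 * (1 + sum_i theta_i^2).
  sum_i theta_i^2 = (-0.383)^2 = 0.146689.
  gamma(0) = 4 * (1 + 0.146689) = 4 * 1.146689 = 4.586756, which rounds to 4.5868.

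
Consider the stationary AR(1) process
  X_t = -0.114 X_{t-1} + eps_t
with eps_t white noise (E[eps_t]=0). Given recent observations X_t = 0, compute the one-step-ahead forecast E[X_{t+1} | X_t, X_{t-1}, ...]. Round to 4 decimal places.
E[X_{t+1} \mid \mathcal F_t] = 0.0000

For an AR(p) model X_t = c + sum_i phi_i X_{t-i} + eps_t, the
one-step-ahead conditional mean is
  E[X_{t+1} | X_t, ...] = c + sum_i phi_i X_{t+1-i}.
Substitute known values:
  E[X_{t+1} | ...] = (-0.114) * (0)
                   = 0.0000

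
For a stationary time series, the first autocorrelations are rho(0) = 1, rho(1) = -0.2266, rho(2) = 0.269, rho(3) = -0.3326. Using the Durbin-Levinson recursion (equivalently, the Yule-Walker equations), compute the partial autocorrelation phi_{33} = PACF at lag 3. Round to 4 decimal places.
\phi_{33} = -0.2600

The PACF at lag k is phi_{kk}, the last component of the solution
to the Yule-Walker system G_k phi = r_k where
  (G_k)_{ij} = rho(|i - j|), (r_k)_i = rho(i), i,j = 1..k.
Equivalently, Durbin-Levinson gives phi_{kk} iteratively:
  phi_{11} = rho(1)
  phi_{kk} = [rho(k) - sum_{j=1..k-1} phi_{k-1,j} rho(k-j)]
            / [1 - sum_{j=1..k-1} phi_{k-1,j} rho(j)],
  phi_{k,j} = phi_{k-1,j} - phi_{kk} phi_{k-1,k-j},  j = 1..k-1.
Step k = 1:
  phi_11 = rho(1) = -0.2266.
Step k = 2:
  phi_22 = [rho(2) - phi_11 rho(1)] / [1 - phi_11 rho(1)] = [0.269 - (-0.2266)(-0.2266)] / [1 - (-0.2266)(-0.2266)]
         = 0.21765244 / 0.94865244 = 0.229433.
  Update: phi_21 = phi_11 - phi_22 phi_11 = -0.2266 - (0.229433)(-0.2266) = -0.17461.
Step k = 3:
  phi_33 = [rho(3) - phi_21 rho(2) - phi_22 rho(1)] / [1 - phi_21 rho(1) - phi_22 rho(2)]
    numerator   = -0.3326 - (-0.17461)(0.269) - (0.229433)(-0.2266) = -0.23364022
    denominator = 1 - (-0.17461)(-0.2266) - (0.229433)(0.269) = 0.89871573
  phi_33 = -0.23364022 / 0.89871573 = -0.26.
Therefore phi_{33} = -0.2600.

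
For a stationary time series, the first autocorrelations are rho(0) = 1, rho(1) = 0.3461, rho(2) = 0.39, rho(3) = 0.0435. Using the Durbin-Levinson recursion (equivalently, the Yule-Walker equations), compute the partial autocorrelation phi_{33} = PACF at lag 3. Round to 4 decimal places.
\phi_{33} = -0.1960

The PACF at lag k is phi_{kk}, the last component of the solution
to the Yule-Walker system G_k phi = r_k where
  (G_k)_{ij} = rho(|i - j|), (r_k)_i = rho(i), i,j = 1..k.
Equivalently, Durbin-Levinson gives phi_{kk} iteratively:
  phi_{11} = rho(1)
  phi_{kk} = [rho(k) - sum_{j=1..k-1} phi_{k-1,j} rho(k-j)]
            / [1 - sum_{j=1..k-1} phi_{k-1,j} rho(j)],
  phi_{k,j} = phi_{k-1,j} - phi_{kk} phi_{k-1,k-j},  j = 1..k-1.
Step k = 1:
  phi_11 = rho(1) = 0.3461.
Step k = 2:
  phi_22 = [rho(2) - phi_11 rho(1)] / [1 - phi_11 rho(1)] = [0.39 - (0.3461)(0.3461)] / [1 - (0.3461)(0.3461)]
         = 0.27021479 / 0.88021479 = 0.306987.
  Update: phi_21 = phi_11 - phi_22 phi_11 = 0.3461 - (0.306987)(0.3461) = 0.239852.
Step k = 3:
  phi_33 = [rho(3) - phi_21 rho(2) - phi_22 rho(1)] / [1 - phi_21 rho(1) - phi_22 rho(2)]
    numerator   = 0.0435 - (0.239852)(0.39) - (0.306987)(0.3461) = -0.15629047
    denominator = 1 - (0.239852)(0.3461) - (0.306987)(0.39) = 0.79726227
  phi_33 = -0.15629047 / 0.79726227 = -0.196.
Therefore phi_{33} = -0.1960.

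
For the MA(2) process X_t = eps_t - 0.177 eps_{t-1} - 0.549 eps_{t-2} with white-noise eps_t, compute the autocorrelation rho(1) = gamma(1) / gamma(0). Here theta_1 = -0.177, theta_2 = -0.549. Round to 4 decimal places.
\rho(1) = -0.0599

For an MA(q) process with theta_0 = 1, the autocovariance is
  gamma(k) = sigma^2 * sum_{i=0..q-k} theta_i * theta_{i+k},
and rho(k) = gamma(k) / gamma(0). Sigma^2 cancels.
  numerator   = (1)*(-0.177) + (-0.177)*(-0.549) = -0.079827.
  denominator = (1)^2 + (-0.177)^2 + (-0.549)^2 = 1.33273.
  rho(1) = -0.079827 / 1.33273 = -0.0599.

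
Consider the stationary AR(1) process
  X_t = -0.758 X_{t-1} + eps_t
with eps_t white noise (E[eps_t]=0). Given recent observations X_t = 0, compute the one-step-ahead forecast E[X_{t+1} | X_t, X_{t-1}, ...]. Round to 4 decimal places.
E[X_{t+1} \mid \mathcal F_t] = 0.0000

For an AR(p) model X_t = c + sum_i phi_i X_{t-i} + eps_t, the
one-step-ahead conditional mean is
  E[X_{t+1} | X_t, ...] = c + sum_i phi_i X_{t+1-i}.
Substitute known values:
  E[X_{t+1} | ...] = (-0.758) * (0)
                   = 0.0000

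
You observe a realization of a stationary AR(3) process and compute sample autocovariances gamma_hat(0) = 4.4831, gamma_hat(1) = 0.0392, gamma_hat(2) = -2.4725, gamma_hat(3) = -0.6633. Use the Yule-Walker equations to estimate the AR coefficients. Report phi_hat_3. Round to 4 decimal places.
\hat\phi_{3} = -0.1950

The Yule-Walker equations for an AR(p) process read, in matrix form,
  Gamma_p phi = r_p,   with   (Gamma_p)_{ij} = gamma(|i - j|),
                       (r_p)_i = gamma(i),   i,j = 1..p.
Substitute the sample gammas (Toeplitz matrix and right-hand side of size 3):
  Gamma_p = [[4.4831, 0.0392, -2.4725], [0.0392, 4.4831, 0.0392], [-2.4725, 0.0392, 4.4831]]
  r_p     = [0.0392, -2.4725, -0.6633]
Written out (R1..R3):
  (R1) 4.4831 phi_1 + 0.0392 phi_2 - 2.4725 phi_3 = 0.0392
  (R2) 0.0392 phi_1 + 4.4831 phi_2 + 0.0392 phi_3 = -2.4725
  (R3) -2.4725 phi_1 + 0.0392 phi_2 + 4.4831 phi_3 = -0.6633
Gaussian elimination:
  R2 <- R2 - (0.0392/4.4831) R1 = R2 - (0.008744) R1:  4.482757 phi_2 + 0.060819 phi_3 = -2.472843
  R3 <- R3 - (-2.4725/4.4831) R1 = R3 - (-0.551516) R1:  0.060819 phi_2 + 3.119477 phi_3 = -0.641681
  R3 <- R3 - (0.060819/4.482757) R2 = R3 - (0.013567) R2:  3.118652 phi_3 = -0.608131
Back-substitution:
  phi_hat_3 = -0.608131 / 3.118652 = -0.194998
  phi_hat_2 = (-2.472843 - (0.060819)(-0.194998)) / 4.482757 = -0.548989
  phi_hat_1 = (0.0392 - (0.0392)(-0.548989) - (-2.4725)(-0.194998)) / 4.4831 = -0.094
So phi_hat = [-0.0940, -0.5490, -0.1950].
Therefore phi_hat_3 = -0.1950.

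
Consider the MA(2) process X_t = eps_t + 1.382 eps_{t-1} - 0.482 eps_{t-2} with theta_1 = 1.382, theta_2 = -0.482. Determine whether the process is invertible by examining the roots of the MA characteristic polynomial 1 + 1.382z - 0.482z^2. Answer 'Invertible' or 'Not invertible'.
\text{Not invertible}

The MA(q) characteristic polynomial is P(z) = 1 + 1.382z - 0.482z^2.
Invertibility requires all roots to lie outside the unit circle, i.e. |z| > 1 for every root.
Set 1 + (1.382) z + (-0.482) z^2 = 0, i.e. a z^2 + b z + c = 0 with a = -0.482, b = 1.382, c = 1.
Discriminant D = b^2 - 4ac = (1.382)^2 - 4*(-0.482)*1 = 1.909924 - (-1.928) = 3.837924.
D >= 0, so the roots are real: z = (-b +/- sqrt(D)) / (2a) = (-1.382 +/- 1.959062) / (-0.964).
  z_1 = (-1.382 + 1.959062) / (-0.964) = -0.5986,   |z_1| = 0.5986.
  z_2 = (-1.382 - 1.959062) / (-0.964) = 3.4658,   |z_2| = 3.4658.
Moduli of all roots: 0.5986, 3.4658.
All moduli strictly greater than 1? No.
Verdict: Not invertible.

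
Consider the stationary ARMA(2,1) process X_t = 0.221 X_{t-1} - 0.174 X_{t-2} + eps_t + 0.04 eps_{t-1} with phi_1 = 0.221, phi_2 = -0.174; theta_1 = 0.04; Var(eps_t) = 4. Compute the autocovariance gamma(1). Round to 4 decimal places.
\gamma(1) = 0.9547

Multiply the model equation by X_{t-k} and take expectations. With theta_0 = psi_0 = 1 and psi_j the MA(infinity) weights, this gives
  gamma(k) - sum_i phi_i gamma(k-i) = c_k,
  c_k = sigma^2 * sum_{j=k..q} theta_j psi_{j-k}   (c_k = 0 for k > q),
using gamma(-m) = gamma(m).
psi-weights needed (psi_j = theta_j + sum_i phi_i psi_{j-i}):
  psi_1 = theta_1 + phi_1 = 0.04 + (0.221) = 0.261
Right-hand sides:
  c_0 = sigma^2 (1 + theta_1 psi_1) = 4 * (1 + (0.04)(0.261)) = 4 * 1.01044 = 4.04176
  c_1 = sigma^2 theta_1 = 4 * (0.04) = 0.16
  c_2 = 0
Equations for k = 0, 1, 2 (AR order 2, c_2 = 0):
  (E0) gamma(0) = phi_1 gamma(1) + phi_2 gamma(2) + c_0
  (E1) gamma(1) = phi_1 gamma(0) + phi_2 gamma(1) + c_1
  (E2) gamma(2) = phi_1 gamma(1) + phi_2 gamma(0)
From (E1): gamma(1) = A gamma(0) + B with
  A = phi_1 / (1 - phi_2) = 0.221 / 1.174 = 0.188245,   B = c_1 / (1 - phi_2) = 0.16 / 1.174 = 0.136286.
Insert (E2) into (E0): gamma(0) (1 - phi_2^2) = phi_1 (1 + phi_2) gamma(1) + c_0.
  phi_1 (1 + phi_2) = (0.221)(0.826) = 0.182546,   1 - phi_2^2 = 0.969724.
Replace gamma(1) by A gamma(0) + B and collect gamma(0):
  gamma(0) [0.969724 - (0.182546)(0.188245)] = (0.182546)(0.136286) + 4.04176
  gamma(0) * 0.935361 = 4.066639
  gamma(0) = 4.066639 / 0.935361 = 4.347669.
  gamma(1) = A gamma(0) + B = (0.188245)(4.347669) + (0.136286) = 0.954715.
Therefore gamma(1) = 0.9547 (to 4 decimal places).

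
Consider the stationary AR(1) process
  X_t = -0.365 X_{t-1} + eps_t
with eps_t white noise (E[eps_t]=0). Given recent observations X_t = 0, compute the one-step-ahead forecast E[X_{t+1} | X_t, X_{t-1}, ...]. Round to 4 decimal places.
E[X_{t+1} \mid \mathcal F_t] = 0.0000

For an AR(p) model X_t = c + sum_i phi_i X_{t-i} + eps_t, the
one-step-ahead conditional mean is
  E[X_{t+1} | X_t, ...] = c + sum_i phi_i X_{t+1-i}.
Substitute known values:
  E[X_{t+1} | ...] = (-0.365) * (0)
                   = 0.0000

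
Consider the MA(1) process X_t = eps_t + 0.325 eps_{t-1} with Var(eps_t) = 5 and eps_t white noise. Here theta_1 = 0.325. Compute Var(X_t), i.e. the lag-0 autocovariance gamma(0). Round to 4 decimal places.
\gamma(0) = 5.5281

For an MA(q) process X_t = eps_t + sum_i theta_i eps_{t-i} with
Var(eps_t) = sigma^2, the variance is
  gamma(0) = sigma^2 * (1 + sum_i theta_i^2).
  sum_i theta_i^2 = (0.325)^2 = 0.105625.
  gamma(0) = 5 * (1 + 0.105625) = 5 * 1.105625 = 5.528125, which rounds to 5.5281.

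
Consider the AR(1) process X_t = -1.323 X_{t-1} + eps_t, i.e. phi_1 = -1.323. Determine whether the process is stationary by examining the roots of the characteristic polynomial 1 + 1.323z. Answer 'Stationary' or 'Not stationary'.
\text{Not stationary}

The AR(p) characteristic polynomial is P(z) = 1 + 1.323z.
Stationarity requires all roots to lie outside the unit circle, i.e. |z| > 1 for every root.
This is linear in z: 1 + (1.323) z = 0  =>  z = -1/(1.323) = -0.755858,  |z| = 0.755858.
Moduli of all roots: 0.7559.
All moduli strictly greater than 1? No.
Verdict: Not stationary.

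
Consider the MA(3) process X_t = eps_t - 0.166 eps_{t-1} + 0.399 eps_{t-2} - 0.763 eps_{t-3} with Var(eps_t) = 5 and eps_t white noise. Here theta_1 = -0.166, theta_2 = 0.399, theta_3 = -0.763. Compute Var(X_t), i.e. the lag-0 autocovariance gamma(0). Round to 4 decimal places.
\gamma(0) = 8.8446

For an MA(q) process X_t = eps_t + sum_i theta_i eps_{t-i} with
Var(eps_t) = sigma^2, the variance is
  gamma(0) = sigma^2 * (1 + sum_i theta_i^2).
  sum_i theta_i^2 = (-0.166)^2 + (0.399)^2 + (-0.763)^2 = 0.027556 + 0.159201 + 0.582169 = 0.768926.
  gamma(0) = 5 * (1 + 0.768926) = 5 * 1.768926 = 8.84463, which rounds to 8.8446.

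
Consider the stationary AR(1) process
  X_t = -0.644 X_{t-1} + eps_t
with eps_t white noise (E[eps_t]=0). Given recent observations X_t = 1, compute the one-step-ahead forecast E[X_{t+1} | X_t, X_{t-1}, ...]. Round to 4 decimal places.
E[X_{t+1} \mid \mathcal F_t] = -0.6440

For an AR(p) model X_t = c + sum_i phi_i X_{t-i} + eps_t, the
one-step-ahead conditional mean is
  E[X_{t+1} | X_t, ...] = c + sum_i phi_i X_{t+1-i}.
Substitute known values:
  E[X_{t+1} | ...] = (-0.644) * (1)
                   = -0.6440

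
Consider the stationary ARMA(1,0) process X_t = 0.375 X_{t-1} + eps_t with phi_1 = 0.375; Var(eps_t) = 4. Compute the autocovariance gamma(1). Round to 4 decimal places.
\gamma(1) = 1.7455

Multiply the model equation by X_{t-k} and take expectations. With theta_0 = psi_0 = 1 and psi_j the MA(infinity) weights, this gives
  gamma(k) - sum_i phi_i gamma(k-i) = c_k,
  c_k = sigma^2 * sum_{j=k..q} theta_j psi_{j-k}   (c_k = 0 for k > q),
using gamma(-m) = gamma(m).
Pure AR (q = 0): c_0 = sigma^2 = 4, c_k = 0 for k >= 1.
Equations for k = 0 and k = 1 (AR order 1):
  gamma(0) = phi_1 gamma(1) + c_0
  gamma(1) = phi_1 gamma(0) + c_1
Substituting the second into the first: gamma(0) (1 - phi_1^2) = c_0 + phi_1 c_1, so
  gamma(0) = c_0 / (1 - phi_1^2) = 4 / (1 - (0.375)^2) = 4 / 0.859375 = 4.654545.
  gamma(1) = phi_1 gamma(0) = (0.375)(4.654545) = 1.745455.
Therefore gamma(1) = 1.7455 (to 4 decimal places).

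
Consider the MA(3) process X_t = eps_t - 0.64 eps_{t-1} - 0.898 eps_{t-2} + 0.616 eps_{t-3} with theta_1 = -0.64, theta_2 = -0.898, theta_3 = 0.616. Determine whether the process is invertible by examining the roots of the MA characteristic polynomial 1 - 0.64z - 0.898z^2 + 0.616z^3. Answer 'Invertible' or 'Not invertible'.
\text{Invertible}

The MA(q) characteristic polynomial is P(z) = 1 - 0.64z - 0.898z^2 + 0.616z^3.
Invertibility requires all roots to lie outside the unit circle, i.e. |z| > 1 for every root.
Degree 3: look for a simple real root z0 first, then factor out (1 - z/z0) and solve the remaining quadratic.
Testing z0 = 1.25: P(1.25) = 1 + (-0.64)(1.25) + (-0.898)(1.25)^2 + (0.616)(1.25)^3
  = 1 + (-0.8) + (-1.403125) + (1.203125) = 0.  So z_0 = 1.25 is a root, |z_0| = 1.25.
Divide out the factor (1 - 0.8 z) = (1 - z/z0) (since 1/z0 = 0.8):
  P(z) = (1 - 0.8 z)(1 + (0.16) z + (-0.77) z^2)
  [check: z-coef 0.16 - (0.8) = -0.64; z^2-coef -0.77 - (0.8)(0.16) = -0.898; z^3-coef -(0.8)(-0.77) = 0.616.]
Remaining roots from the quadratic factor 1 + (0.16) z + (-0.77) z^2:
  Set 1 + (0.16) z + (-0.77) z^2 = 0, i.e. a z^2 + b z + c = 0 with a = -0.77, b = 0.16, c = 1.
  Discriminant D = b^2 - 4ac = (0.16)^2 - 4*(-0.77)*1 = 0.0256 - (-3.08) = 3.1056.
  D >= 0, so the roots are real: z = (-b +/- sqrt(D)) / (2a) = (-0.16 +/- 1.762271) / (-1.54).
    z_1 = (-0.16 + 1.762271) / (-1.54) = -1.0404,   |z_1| = 1.0404.
    z_2 = (-0.16 - 1.762271) / (-1.54) = 1.2482,   |z_2| = 1.2482.
Moduli of all roots: 1.2500, 1.0404, 1.2482.
All moduli strictly greater than 1? Yes.
Verdict: Invertible.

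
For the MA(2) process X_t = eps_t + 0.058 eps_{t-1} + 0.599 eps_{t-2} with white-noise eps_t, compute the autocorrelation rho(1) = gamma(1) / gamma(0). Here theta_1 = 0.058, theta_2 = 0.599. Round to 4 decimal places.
\rho(1) = 0.0681

For an MA(q) process with theta_0 = 1, the autocovariance is
  gamma(k) = sigma^2 * sum_{i=0..q-k} theta_i * theta_{i+k},
and rho(k) = gamma(k) / gamma(0). Sigma^2 cancels.
  numerator   = (1)*(0.058) + (0.058)*(0.599) = 0.092742.
  denominator = (1)^2 + (0.058)^2 + (0.599)^2 = 1.362165.
  rho(1) = 0.092742 / 1.362165 = 0.0681.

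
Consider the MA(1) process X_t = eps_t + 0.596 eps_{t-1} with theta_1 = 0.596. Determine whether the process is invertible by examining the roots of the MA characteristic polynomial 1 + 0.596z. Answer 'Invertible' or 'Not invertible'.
\text{Invertible}

The MA(q) characteristic polynomial is P(z) = 1 + 0.596z.
Invertibility requires all roots to lie outside the unit circle, i.e. |z| > 1 for every root.
This is linear in z: 1 + (0.596) z = 0  =>  z = -1/(0.596) = -1.677852,  |z| = 1.677852.
Moduli of all roots: 1.6779.
All moduli strictly greater than 1? Yes.
Verdict: Invertible.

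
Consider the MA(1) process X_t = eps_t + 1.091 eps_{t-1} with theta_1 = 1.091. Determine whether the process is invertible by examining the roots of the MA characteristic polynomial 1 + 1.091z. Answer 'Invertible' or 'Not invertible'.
\text{Not invertible}

The MA(q) characteristic polynomial is P(z) = 1 + 1.091z.
Invertibility requires all roots to lie outside the unit circle, i.e. |z| > 1 for every root.
This is linear in z: 1 + (1.091) z = 0  =>  z = -1/(1.091) = -0.91659,  |z| = 0.91659.
Moduli of all roots: 0.9166.
All moduli strictly greater than 1? No.
Verdict: Not invertible.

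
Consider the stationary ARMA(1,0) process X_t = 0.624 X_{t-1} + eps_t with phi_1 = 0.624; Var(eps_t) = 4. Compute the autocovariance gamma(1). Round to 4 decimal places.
\gamma(1) = 4.0876

Multiply the model equation by X_{t-k} and take expectations. With theta_0 = psi_0 = 1 and psi_j the MA(infinity) weights, this gives
  gamma(k) - sum_i phi_i gamma(k-i) = c_k,
  c_k = sigma^2 * sum_{j=k..q} theta_j psi_{j-k}   (c_k = 0 for k > q),
using gamma(-m) = gamma(m).
Pure AR (q = 0): c_0 = sigma^2 = 4, c_k = 0 for k >= 1.
Equations for k = 0 and k = 1 (AR order 1):
  gamma(0) = phi_1 gamma(1) + c_0
  gamma(1) = phi_1 gamma(0) + c_1
Substituting the second into the first: gamma(0) (1 - phi_1^2) = c_0 + phi_1 c_1, so
  gamma(0) = c_0 / (1 - phi_1^2) = 4 / (1 - (0.624)^2) = 4 / 0.610624 = 6.550676.
  gamma(1) = phi_1 gamma(0) = (0.624)(6.550676) = 4.087622.
Therefore gamma(1) = 4.0876 (to 4 decimal places).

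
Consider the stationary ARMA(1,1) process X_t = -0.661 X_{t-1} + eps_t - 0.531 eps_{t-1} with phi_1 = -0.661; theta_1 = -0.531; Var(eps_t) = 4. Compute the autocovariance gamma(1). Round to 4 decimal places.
\gamma(1) = -11.4398

Multiply the model equation by X_{t-k} and take expectations. With theta_0 = psi_0 = 1 and psi_j the MA(infinity) weights, this gives
  gamma(k) - sum_i phi_i gamma(k-i) = c_k,
  c_k = sigma^2 * sum_{j=k..q} theta_j psi_{j-k}   (c_k = 0 for k > q),
using gamma(-m) = gamma(m).
psi-weights needed (psi_j = theta_j + sum_i phi_i psi_{j-i}):
  psi_1 = theta_1 + phi_1 = -0.531 + (-0.661) = -1.192
Right-hand sides:
  c_0 = sigma^2 (1 + theta_1 psi_1) = 4 * (1 + (-0.531)(-1.192)) = 4 * 1.632952 = 6.531808
  c_1 = sigma^2 theta_1 = 4 * (-0.531) = -2.124
  c_2 = 0
Equations for k = 0 and k = 1 (AR order 1):
  gamma(0) = phi_1 gamma(1) + c_0
  gamma(1) = phi_1 gamma(0) + c_1
Substituting the second into the first: gamma(0) (1 - phi_1^2) = c_0 + phi_1 c_1, so
  gamma(0) = (c_0 + phi_1 c_1) / (1 - phi_1^2) = (6.531808 + (-0.661)(-2.124)) / (1 - (-0.661)^2) = 7.935772 / 0.563079 = 14.093532.
  gamma(1) = phi_1 gamma(0) + c_1 = (-0.661)(14.093532) + (-2.124) = -11.439825.
Therefore gamma(1) = -11.4398 (to 4 decimal places).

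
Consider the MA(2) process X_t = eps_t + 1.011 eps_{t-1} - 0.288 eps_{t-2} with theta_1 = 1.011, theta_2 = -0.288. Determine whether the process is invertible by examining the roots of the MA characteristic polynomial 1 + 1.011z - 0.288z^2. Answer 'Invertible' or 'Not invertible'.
\text{Not invertible}

The MA(q) characteristic polynomial is P(z) = 1 + 1.011z - 0.288z^2.
Invertibility requires all roots to lie outside the unit circle, i.e. |z| > 1 for every root.
Set 1 + (1.011) z + (-0.288) z^2 = 0, i.e. a z^2 + b z + c = 0 with a = -0.288, b = 1.011, c = 1.
Discriminant D = b^2 - 4ac = (1.011)^2 - 4*(-0.288)*1 = 1.022121 - (-1.152) = 2.174121.
D >= 0, so the roots are real: z = (-b +/- sqrt(D)) / (2a) = (-1.011 +/- 1.47449) / (-0.576).
  z_1 = (-1.011 + 1.47449) / (-0.576) = -0.8047,   |z_1| = 0.8047.
  z_2 = (-1.011 - 1.47449) / (-0.576) = 4.3151,   |z_2| = 4.3151.
Moduli of all roots: 0.8047, 4.3151.
All moduli strictly greater than 1? No.
Verdict: Not invertible.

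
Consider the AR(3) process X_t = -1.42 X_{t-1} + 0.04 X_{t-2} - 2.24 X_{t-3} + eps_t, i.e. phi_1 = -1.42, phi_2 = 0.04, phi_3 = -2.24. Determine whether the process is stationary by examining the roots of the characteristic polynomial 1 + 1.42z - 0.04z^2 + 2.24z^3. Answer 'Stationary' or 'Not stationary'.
\text{Not stationary}

The AR(p) characteristic polynomial is P(z) = 1 + 1.42z - 0.04z^2 + 2.24z^3.
Stationarity requires all roots to lie outside the unit circle, i.e. |z| > 1 for every root.
Degree 3: look for a simple real root z0 first, then factor out (1 - z/z0) and solve the remaining quadratic.
Testing z0 = -0.5: P(-0.5) = 1 + (1.42)(-0.5) + (-0.04)(-0.5)^2 + (2.24)(-0.5)^3
  = 1 + (-0.71) + (-0.01) + (-0.28) = 0.  So z_0 = -0.5 is a root, |z_0| = 0.5.
Divide out the factor (1 + 2 z) = (1 - z/z0) (since 1/z0 = -2):
  P(z) = (1 + 2 z)(1 + (-0.58) z + (1.12) z^2)
  [check: z-coef -0.58 - (-2) = 1.42; z^2-coef 1.12 - (-2)(-0.58) = -0.04; z^3-coef -(-2)(1.12) = 2.24.]
Remaining roots from the quadratic factor 1 + (-0.58) z + (1.12) z^2:
  Set 1 + (-0.58) z + (1.12) z^2 = 0, i.e. a z^2 + b z + c = 0 with a = 1.12, b = -0.58, c = 1.
  Discriminant D = b^2 - 4ac = (-0.58)^2 - 4*(1.12)*1 = 0.3364 - (4.48) = -4.1436.
  D < 0, so the roots are the complex-conjugate pair z = (-b +/- i sqrt(-D)) / (2a) = 0.2589 +/- 0.9087i.
  For a conjugate pair |z|^2 = z * conj(z) = (product of roots) = c/a = 1/(1.12) = 0.892857, so |z| = sqrt(0.892857) = 0.9449 for both roots.
Moduli of all roots: 0.5000, 0.9449, 0.9449.
All moduli strictly greater than 1? No.
Verdict: Not stationary.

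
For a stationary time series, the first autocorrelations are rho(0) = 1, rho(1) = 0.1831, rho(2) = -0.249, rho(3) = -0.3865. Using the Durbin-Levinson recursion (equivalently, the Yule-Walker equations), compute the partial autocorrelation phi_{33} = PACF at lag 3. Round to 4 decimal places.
\phi_{33} = -0.3101

The PACF at lag k is phi_{kk}, the last component of the solution
to the Yule-Walker system G_k phi = r_k where
  (G_k)_{ij} = rho(|i - j|), (r_k)_i = rho(i), i,j = 1..k.
Equivalently, Durbin-Levinson gives phi_{kk} iteratively:
  phi_{11} = rho(1)
  phi_{kk} = [rho(k) - sum_{j=1..k-1} phi_{k-1,j} rho(k-j)]
            / [1 - sum_{j=1..k-1} phi_{k-1,j} rho(j)],
  phi_{k,j} = phi_{k-1,j} - phi_{kk} phi_{k-1,k-j},  j = 1..k-1.
Step k = 1:
  phi_11 = rho(1) = 0.1831.
Step k = 2:
  phi_22 = [rho(2) - phi_11 rho(1)] / [1 - phi_11 rho(1)] = [-0.249 - (0.1831)(0.1831)] / [1 - (0.1831)(0.1831)]
         = -0.28252561 / 0.96647439 = -0.292326.
  Update: phi_21 = phi_11 - phi_22 phi_11 = 0.1831 - (-0.292326)(0.1831) = 0.236625.
Step k = 3:
  phi_33 = [rho(3) - phi_21 rho(2) - phi_22 rho(1)] / [1 - phi_21 rho(1) - phi_22 rho(2)]
    numerator   = -0.3865 - (0.236625)(-0.249) - (-0.292326)(0.1831) = -0.27405551
    denominator = 1 - (0.236625)(0.1831) - (-0.292326)(-0.249) = 0.8838848
  phi_33 = -0.27405551 / 0.8838848 = -0.3101.
Therefore phi_{33} = -0.3101.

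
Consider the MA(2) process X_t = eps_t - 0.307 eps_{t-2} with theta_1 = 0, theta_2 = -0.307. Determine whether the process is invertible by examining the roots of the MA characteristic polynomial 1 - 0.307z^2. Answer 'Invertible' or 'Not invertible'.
\text{Invertible}

The MA(q) characteristic polynomial is P(z) = 1 - 0.307z^2.
Invertibility requires all roots to lie outside the unit circle, i.e. |z| > 1 for every root.
Set 1 + (0) z + (-0.307) z^2 = 0, i.e. a z^2 + b z + c = 0 with a = -0.307, b = 0, c = 1.
Discriminant D = b^2 - 4ac = (0)^2 - 4*(-0.307)*1 = 0 - (-1.228) = 1.228.
D >= 0, so the roots are real: z = (-b +/- sqrt(D)) / (2a) = (0 +/- 1.108152) / (-0.614).
  z_1 = (0 + 1.108152) / (-0.614) = -1.8048,   |z_1| = 1.8048.
  z_2 = (0 - 1.108152) / (-0.614) = 1.8048,   |z_2| = 1.8048.
Moduli of all roots: 1.8048, 1.8048.
All moduli strictly greater than 1? Yes.
Verdict: Invertible.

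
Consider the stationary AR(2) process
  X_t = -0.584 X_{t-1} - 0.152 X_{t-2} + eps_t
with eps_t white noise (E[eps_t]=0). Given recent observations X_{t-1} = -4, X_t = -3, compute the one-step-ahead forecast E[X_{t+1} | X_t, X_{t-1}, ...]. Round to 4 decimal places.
E[X_{t+1} \mid \mathcal F_t] = 2.3600

For an AR(p) model X_t = c + sum_i phi_i X_{t-i} + eps_t, the
one-step-ahead conditional mean is
  E[X_{t+1} | X_t, ...] = c + sum_i phi_i X_{t+1-i}.
Substitute known values:
  E[X_{t+1} | ...] = (-0.584) * (-3) + (-0.152) * (-4)
                   = 2.3600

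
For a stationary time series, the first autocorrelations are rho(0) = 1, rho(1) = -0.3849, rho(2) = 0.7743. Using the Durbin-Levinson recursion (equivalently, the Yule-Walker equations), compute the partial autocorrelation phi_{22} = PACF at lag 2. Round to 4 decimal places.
\phi_{22} = 0.7350

The PACF at lag k is phi_{kk}, the last component of the solution
to the Yule-Walker system G_k phi = r_k where
  (G_k)_{ij} = rho(|i - j|), (r_k)_i = rho(i), i,j = 1..k.
Equivalently, Durbin-Levinson gives phi_{kk} iteratively:
  phi_{11} = rho(1)
  phi_{kk} = [rho(k) - sum_{j=1..k-1} phi_{k-1,j} rho(k-j)]
            / [1 - sum_{j=1..k-1} phi_{k-1,j} rho(j)],
  phi_{k,j} = phi_{k-1,j} - phi_{kk} phi_{k-1,k-j},  j = 1..k-1.
Step k = 1:
  phi_11 = rho(1) = -0.3849.
Step k = 2:
  phi_22 = [rho(2) - phi_11 rho(1)] / [1 - phi_11 rho(1)] = [0.7743 - (-0.3849)(-0.3849)] / [1 - (-0.3849)(-0.3849)]
         = 0.62615199 / 0.85185199 = 0.735.
Therefore phi_{22} = 0.7350.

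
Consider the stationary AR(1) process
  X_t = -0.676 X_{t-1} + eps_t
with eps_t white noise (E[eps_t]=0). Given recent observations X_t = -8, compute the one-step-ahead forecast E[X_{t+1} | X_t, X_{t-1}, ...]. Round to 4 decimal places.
E[X_{t+1} \mid \mathcal F_t] = 5.4080

For an AR(p) model X_t = c + sum_i phi_i X_{t-i} + eps_t, the
one-step-ahead conditional mean is
  E[X_{t+1} | X_t, ...] = c + sum_i phi_i X_{t+1-i}.
Substitute known values:
  E[X_{t+1} | ...] = (-0.676) * (-8)
                   = 5.4080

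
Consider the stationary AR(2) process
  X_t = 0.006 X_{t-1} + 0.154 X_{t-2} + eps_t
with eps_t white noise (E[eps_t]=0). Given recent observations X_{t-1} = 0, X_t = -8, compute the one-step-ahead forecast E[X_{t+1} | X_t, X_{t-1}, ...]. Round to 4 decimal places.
E[X_{t+1} \mid \mathcal F_t] = -0.0480

For an AR(p) model X_t = c + sum_i phi_i X_{t-i} + eps_t, the
one-step-ahead conditional mean is
  E[X_{t+1} | X_t, ...] = c + sum_i phi_i X_{t+1-i}.
Substitute known values:
  E[X_{t+1} | ...] = (0.006) * (-8) + (0.154) * (0)
                   = -0.0480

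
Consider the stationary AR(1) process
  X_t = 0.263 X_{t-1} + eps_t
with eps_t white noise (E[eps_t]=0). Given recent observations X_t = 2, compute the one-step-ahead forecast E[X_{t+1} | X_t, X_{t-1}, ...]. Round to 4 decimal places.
E[X_{t+1} \mid \mathcal F_t] = 0.5260

For an AR(p) model X_t = c + sum_i phi_i X_{t-i} + eps_t, the
one-step-ahead conditional mean is
  E[X_{t+1} | X_t, ...] = c + sum_i phi_i X_{t+1-i}.
Substitute known values:
  E[X_{t+1} | ...] = (0.263) * (2)
                   = 0.5260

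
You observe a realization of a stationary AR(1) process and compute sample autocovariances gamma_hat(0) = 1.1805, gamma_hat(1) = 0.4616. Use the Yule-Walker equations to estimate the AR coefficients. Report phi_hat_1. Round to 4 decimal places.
\hat\phi_{1} = 0.3910

The Yule-Walker equations for an AR(p) process read, in matrix form,
  Gamma_p phi = r_p,   with   (Gamma_p)_{ij} = gamma(|i - j|),
                       (r_p)_i = gamma(i),   i,j = 1..p.
Substitute the sample gammas (Toeplitz matrix and right-hand side of size 1):
  Gamma_p = [[1.1805]]
  r_p     = [0.4616]
With p = 1 this is the single equation gamma(0) phi_1 = gamma(1):
  phi_hat_1 = gamma(1) / gamma(0) = 0.4616 / 1.1805 = 0.3910.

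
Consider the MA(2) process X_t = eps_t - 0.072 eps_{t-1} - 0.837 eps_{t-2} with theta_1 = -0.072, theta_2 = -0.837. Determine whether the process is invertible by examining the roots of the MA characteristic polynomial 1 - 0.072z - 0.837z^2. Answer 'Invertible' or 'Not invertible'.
\text{Invertible}

The MA(q) characteristic polynomial is P(z) = 1 - 0.072z - 0.837z^2.
Invertibility requires all roots to lie outside the unit circle, i.e. |z| > 1 for every root.
Set 1 + (-0.072) z + (-0.837) z^2 = 0, i.e. a z^2 + b z + c = 0 with a = -0.837, b = -0.072, c = 1.
Discriminant D = b^2 - 4ac = (-0.072)^2 - 4*(-0.837)*1 = 0.005184 - (-3.348) = 3.353184.
D >= 0, so the roots are real: z = (-b +/- sqrt(D)) / (2a) = (0.072 +/- 1.83117) / (-1.674).
  z_1 = (0.072 + 1.83117) / (-1.674) = -1.1369,   |z_1| = 1.1369.
  z_2 = (0.072 - 1.83117) / (-1.674) = 1.0509,   |z_2| = 1.0509.
Moduli of all roots: 1.1369, 1.0509.
All moduli strictly greater than 1? Yes.
Verdict: Invertible.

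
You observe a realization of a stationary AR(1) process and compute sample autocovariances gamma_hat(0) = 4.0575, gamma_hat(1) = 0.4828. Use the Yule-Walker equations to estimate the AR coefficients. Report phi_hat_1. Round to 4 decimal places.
\hat\phi_{1} = 0.1190

The Yule-Walker equations for an AR(p) process read, in matrix form,
  Gamma_p phi = r_p,   with   (Gamma_p)_{ij} = gamma(|i - j|),
                       (r_p)_i = gamma(i),   i,j = 1..p.
Substitute the sample gammas (Toeplitz matrix and right-hand side of size 1):
  Gamma_p = [[4.0575]]
  r_p     = [0.4828]
With p = 1 this is the single equation gamma(0) phi_1 = gamma(1):
  phi_hat_1 = gamma(1) / gamma(0) = 0.4828 / 4.0575 = 0.1190.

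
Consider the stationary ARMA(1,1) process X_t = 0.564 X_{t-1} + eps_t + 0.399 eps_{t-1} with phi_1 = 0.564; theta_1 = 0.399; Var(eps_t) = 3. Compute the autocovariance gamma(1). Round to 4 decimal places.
\gamma(1) = 5.1901

Multiply the model equation by X_{t-k} and take expectations. With theta_0 = psi_0 = 1 and psi_j the MA(infinity) weights, this gives
  gamma(k) - sum_i phi_i gamma(k-i) = c_k,
  c_k = sigma^2 * sum_{j=k..q} theta_j psi_{j-k}   (c_k = 0 for k > q),
using gamma(-m) = gamma(m).
psi-weights needed (psi_j = theta_j + sum_i phi_i psi_{j-i}):
  psi_1 = theta_1 + phi_1 = 0.399 + (0.564) = 0.963
Right-hand sides:
  c_0 = sigma^2 (1 + theta_1 psi_1) = 3 * (1 + (0.399)(0.963)) = 3 * 1.384237 = 4.152711
  c_1 = sigma^2 theta_1 = 3 * (0.399) = 1.197
  c_2 = 0
Equations for k = 0 and k = 1 (AR order 1):
  gamma(0) = phi_1 gamma(1) + c_0
  gamma(1) = phi_1 gamma(0) + c_1
Substituting the second into the first: gamma(0) (1 - phi_1^2) = c_0 + phi_1 c_1, so
  gamma(0) = (c_0 + phi_1 c_1) / (1 - phi_1^2) = (4.152711 + (0.564)(1.197)) / (1 - (0.564)^2) = 4.827819 / 0.681904 = 7.07991.
  gamma(1) = phi_1 gamma(0) + c_1 = (0.564)(7.07991) + (1.197) = 5.190069.
Therefore gamma(1) = 5.1901 (to 4 decimal places).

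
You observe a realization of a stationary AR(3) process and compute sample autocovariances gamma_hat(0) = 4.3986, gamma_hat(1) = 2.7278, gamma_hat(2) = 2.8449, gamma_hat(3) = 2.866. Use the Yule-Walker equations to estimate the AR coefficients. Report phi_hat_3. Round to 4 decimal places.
\hat\phi_{3} = 0.3120

The Yule-Walker equations for an AR(p) process read, in matrix form,
  Gamma_p phi = r_p,   with   (Gamma_p)_{ij} = gamma(|i - j|),
                       (r_p)_i = gamma(i),   i,j = 1..p.
Substitute the sample gammas (Toeplitz matrix and right-hand side of size 3):
  Gamma_p = [[4.3986, 2.7278, 2.8449], [2.7278, 4.3986, 2.7278], [2.8449, 2.7278, 4.3986]]
  r_p     = [2.7278, 2.8449, 2.866]
Written out (R1..R3):
  (R1) 4.3986 phi_1 + 2.7278 phi_2 + 2.8449 phi_3 = 2.7278
  (R2) 2.7278 phi_1 + 4.3986 phi_2 + 2.7278 phi_3 = 2.8449
  (R3) 2.8449 phi_1 + 2.7278 phi_2 + 4.3986 phi_3 = 2.866
Gaussian elimination:
  R2 <- R2 - (2.7278/4.3986) R1 = R2 - (0.620152) R1:  2.70695 phi_2 + 0.96353 phi_3 = 1.15325
  R3 <- R3 - (2.8449/4.3986) R1 = R3 - (0.646774) R1:  0.96353 phi_2 + 2.558593 phi_3 = 1.10173
  R3 <- R3 - (0.96353/2.70695) R2 = R3 - (0.355947) R2:  2.215627 phi_3 = 0.691234
Back-substitution:
  phi_hat_3 = 0.691234 / 2.215627 = 0.311981
  phi_hat_2 = (1.15325 - (0.96353)(0.311981)) / 2.70695 = 0.314984
  phi_hat_1 = (2.7278 - (2.7278)(0.314984) - (2.8449)(0.311981)) / 4.3986 = 0.223032
So phi_hat = [0.2230, 0.3150, 0.3120].
Therefore phi_hat_3 = 0.3120.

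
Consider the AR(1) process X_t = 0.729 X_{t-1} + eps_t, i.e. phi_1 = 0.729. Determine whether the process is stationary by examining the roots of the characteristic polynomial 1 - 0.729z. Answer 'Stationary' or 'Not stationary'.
\text{Stationary}

The AR(p) characteristic polynomial is P(z) = 1 - 0.729z.
Stationarity requires all roots to lie outside the unit circle, i.e. |z| > 1 for every root.
This is linear in z: 1 + (-0.729) z = 0  =>  z = -1/(-0.729) = 1.371742,  |z| = 1.371742.
Moduli of all roots: 1.3717.
All moduli strictly greater than 1? Yes.
Verdict: Stationary.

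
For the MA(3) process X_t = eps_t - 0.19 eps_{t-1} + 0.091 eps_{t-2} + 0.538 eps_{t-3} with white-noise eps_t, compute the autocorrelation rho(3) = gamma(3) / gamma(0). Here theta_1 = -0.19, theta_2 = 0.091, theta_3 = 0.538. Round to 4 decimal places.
\rho(3) = 0.4034

For an MA(q) process with theta_0 = 1, the autocovariance is
  gamma(k) = sigma^2 * sum_{i=0..q-k} theta_i * theta_{i+k},
and rho(k) = gamma(k) / gamma(0). Sigma^2 cancels.
  numerator   = (1)*(0.538) = 0.538.
  denominator = (1)^2 + (-0.19)^2 + (0.091)^2 + (0.538)^2 = 1.333825.
  rho(3) = 0.538 / 1.333825 = 0.4034.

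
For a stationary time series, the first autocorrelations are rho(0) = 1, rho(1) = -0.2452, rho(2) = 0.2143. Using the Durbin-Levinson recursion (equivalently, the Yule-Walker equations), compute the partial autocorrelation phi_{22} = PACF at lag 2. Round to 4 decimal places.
\phi_{22} = 0.1640

The PACF at lag k is phi_{kk}, the last component of the solution
to the Yule-Walker system G_k phi = r_k where
  (G_k)_{ij} = rho(|i - j|), (r_k)_i = rho(i), i,j = 1..k.
Equivalently, Durbin-Levinson gives phi_{kk} iteratively:
  phi_{11} = rho(1)
  phi_{kk} = [rho(k) - sum_{j=1..k-1} phi_{k-1,j} rho(k-j)]
            / [1 - sum_{j=1..k-1} phi_{k-1,j} rho(j)],
  phi_{k,j} = phi_{k-1,j} - phi_{kk} phi_{k-1,k-j},  j = 1..k-1.
Step k = 1:
  phi_11 = rho(1) = -0.2452.
Step k = 2:
  phi_22 = [rho(2) - phi_11 rho(1)] / [1 - phi_11 rho(1)] = [0.2143 - (-0.2452)(-0.2452)] / [1 - (-0.2452)(-0.2452)]
         = 0.15417696 / 0.93987696 = 0.164.
Therefore phi_{22} = 0.1640.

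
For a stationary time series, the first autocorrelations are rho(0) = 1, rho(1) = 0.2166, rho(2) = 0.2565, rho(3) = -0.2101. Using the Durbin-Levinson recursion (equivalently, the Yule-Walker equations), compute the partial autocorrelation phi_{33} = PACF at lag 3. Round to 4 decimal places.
\phi_{33} = -0.3319

The PACF at lag k is phi_{kk}, the last component of the solution
to the Yule-Walker system G_k phi = r_k where
  (G_k)_{ij} = rho(|i - j|), (r_k)_i = rho(i), i,j = 1..k.
Equivalently, Durbin-Levinson gives phi_{kk} iteratively:
  phi_{11} = rho(1)
  phi_{kk} = [rho(k) - sum_{j=1..k-1} phi_{k-1,j} rho(k-j)]
            / [1 - sum_{j=1..k-1} phi_{k-1,j} rho(j)],
  phi_{k,j} = phi_{k-1,j} - phi_{kk} phi_{k-1,k-j},  j = 1..k-1.
Step k = 1:
  phi_11 = rho(1) = 0.2166.
Step k = 2:
  phi_22 = [rho(2) - phi_11 rho(1)] / [1 - phi_11 rho(1)] = [0.2565 - (0.2166)(0.2166)] / [1 - (0.2166)(0.2166)]
         = 0.20958444 / 0.95308444 = 0.219901.
  Update: phi_21 = phi_11 - phi_22 phi_11 = 0.2166 - (0.219901)(0.2166) = 0.168969.
Step k = 3:
  phi_33 = [rho(3) - phi_21 rho(2) - phi_22 rho(1)] / [1 - phi_21 rho(1) - phi_22 rho(2)]
    numerator   = -0.2101 - (0.168969)(0.2565) - (0.219901)(0.2166) = -0.30107126
    denominator = 1 - (0.168969)(0.2166) - (0.219901)(0.2565) = 0.90699656
  phi_33 = -0.30107126 / 0.90699656 = -0.3319.
Therefore phi_{33} = -0.3319.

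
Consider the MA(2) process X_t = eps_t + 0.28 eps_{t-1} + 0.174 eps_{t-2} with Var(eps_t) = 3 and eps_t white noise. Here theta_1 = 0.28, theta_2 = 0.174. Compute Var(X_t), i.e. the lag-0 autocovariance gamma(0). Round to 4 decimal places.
\gamma(0) = 3.3260

For an MA(q) process X_t = eps_t + sum_i theta_i eps_{t-i} with
Var(eps_t) = sigma^2, the variance is
  gamma(0) = sigma^2 * (1 + sum_i theta_i^2).
  sum_i theta_i^2 = (0.28)^2 + (0.174)^2 = 0.0784 + 0.030276 = 0.108676.
  gamma(0) = 3 * (1 + 0.108676) = 3 * 1.108676 = 3.326028, which rounds to 3.3260.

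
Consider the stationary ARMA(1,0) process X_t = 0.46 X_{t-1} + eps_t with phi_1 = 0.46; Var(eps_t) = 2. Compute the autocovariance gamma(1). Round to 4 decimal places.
\gamma(1) = 1.1669

Multiply the model equation by X_{t-k} and take expectations. With theta_0 = psi_0 = 1 and psi_j the MA(infinity) weights, this gives
  gamma(k) - sum_i phi_i gamma(k-i) = c_k,
  c_k = sigma^2 * sum_{j=k..q} theta_j psi_{j-k}   (c_k = 0 for k > q),
using gamma(-m) = gamma(m).
Pure AR (q = 0): c_0 = sigma^2 = 2, c_k = 0 for k >= 1.
Equations for k = 0 and k = 1 (AR order 1):
  gamma(0) = phi_1 gamma(1) + c_0
  gamma(1) = phi_1 gamma(0) + c_1
Substituting the second into the first: gamma(0) (1 - phi_1^2) = c_0 + phi_1 c_1, so
  gamma(0) = c_0 / (1 - phi_1^2) = 2 / (1 - (0.46)^2) = 2 / 0.7884 = 2.536783.
  gamma(1) = phi_1 gamma(0) = (0.46)(2.536783) = 1.16692.
Therefore gamma(1) = 1.1669 (to 4 decimal places).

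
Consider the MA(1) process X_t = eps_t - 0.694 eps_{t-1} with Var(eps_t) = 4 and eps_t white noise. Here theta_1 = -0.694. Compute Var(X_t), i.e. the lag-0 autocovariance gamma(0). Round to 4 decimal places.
\gamma(0) = 5.9265

For an MA(q) process X_t = eps_t + sum_i theta_i eps_{t-i} with
Var(eps_t) = sigma^2, the variance is
  gamma(0) = sigma^2 * (1 + sum_i theta_i^2).
  sum_i theta_i^2 = (-0.694)^2 = 0.481636.
  gamma(0) = 4 * (1 + 0.481636) = 4 * 1.481636 = 5.926544, which rounds to 5.9265.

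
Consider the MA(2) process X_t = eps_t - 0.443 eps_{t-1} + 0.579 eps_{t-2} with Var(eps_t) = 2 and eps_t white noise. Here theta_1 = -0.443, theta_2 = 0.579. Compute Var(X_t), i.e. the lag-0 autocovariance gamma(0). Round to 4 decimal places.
\gamma(0) = 3.0630

For an MA(q) process X_t = eps_t + sum_i theta_i eps_{t-i} with
Var(eps_t) = sigma^2, the variance is
  gamma(0) = sigma^2 * (1 + sum_i theta_i^2).
  sum_i theta_i^2 = (-0.443)^2 + (0.579)^2 = 0.196249 + 0.335241 = 0.53149.
  gamma(0) = 2 * (1 + 0.53149) = 2 * 1.53149 = 3.06298, which rounds to 3.0630.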